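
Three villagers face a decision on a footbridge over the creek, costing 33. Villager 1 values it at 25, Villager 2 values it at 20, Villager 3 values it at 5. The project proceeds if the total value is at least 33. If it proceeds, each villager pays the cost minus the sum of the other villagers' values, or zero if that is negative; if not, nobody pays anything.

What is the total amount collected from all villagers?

Total value 50 ≥ cost 33, so it is built.
Villager 1: others sum to 25; max(0, 33 - 25) = 8.
Villager 2: others sum to 30; max(0, 33 - 30) = 3.
Villager 3: others sum to 45; max(0, 33 - 45) = 0.
Total collected = 8 + 3 + 0 = 11.

11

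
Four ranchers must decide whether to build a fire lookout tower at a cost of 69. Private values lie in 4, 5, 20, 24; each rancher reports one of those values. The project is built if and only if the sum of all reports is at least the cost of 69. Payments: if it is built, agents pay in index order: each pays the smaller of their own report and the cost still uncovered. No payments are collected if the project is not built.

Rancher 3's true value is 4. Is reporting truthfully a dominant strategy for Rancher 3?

Yes

Check each profile of the others' reports and compare truth against every alternative report.
Others report (20, 20, 24): truth gives 0, best alternative gives -1.
Others report (20, 24, 20): truth gives 0, best alternative gives -1.
Others report (20, 24, 24): truth gives 0, best alternative gives -1.
Others report (24, 20, 20): truth gives 0, best alternative gives -1.
Others report (24, 20, 24): truth gives 0, best alternative gives -1.
Others report (24, 24, 20): truth gives 0, best alternative gives -1.
(Remaining 58 profiles checked similarly; truth is weakly best in each.)
In every case the truthful report is at least as good as any alternative, so it is a dominant strategy.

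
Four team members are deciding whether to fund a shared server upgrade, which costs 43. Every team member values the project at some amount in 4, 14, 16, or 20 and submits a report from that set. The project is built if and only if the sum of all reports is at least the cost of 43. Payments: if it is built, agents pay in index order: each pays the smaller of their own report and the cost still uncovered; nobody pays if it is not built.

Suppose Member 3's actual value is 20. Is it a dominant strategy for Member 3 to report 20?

No

Consider the case where Member 1 reports 4, Member 2 reports 4 and Member 4 reports 20.
Truthful report 20: project built, pays 20, utility 20 - 20 = 0.
Report 16 instead: project built, pays 16, utility 20 - 16 = 4.
Since 4 > 0, reporting 16 is strictly better here, so truthful reporting is not dominant.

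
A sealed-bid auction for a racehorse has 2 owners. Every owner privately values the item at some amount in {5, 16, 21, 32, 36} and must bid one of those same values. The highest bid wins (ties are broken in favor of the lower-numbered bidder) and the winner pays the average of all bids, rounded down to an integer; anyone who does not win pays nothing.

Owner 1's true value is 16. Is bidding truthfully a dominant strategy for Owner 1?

No

Consider the case where Owner 2 bids 5.
Truthful bid 16: wins, pays 10, utility 16 - 10 = 6.
Bid 5 instead: wins, pays 5, utility 16 - 5 = 11.
Since 11 > 6, bidding 5 is strictly better here, so truthful bidding is not dominant.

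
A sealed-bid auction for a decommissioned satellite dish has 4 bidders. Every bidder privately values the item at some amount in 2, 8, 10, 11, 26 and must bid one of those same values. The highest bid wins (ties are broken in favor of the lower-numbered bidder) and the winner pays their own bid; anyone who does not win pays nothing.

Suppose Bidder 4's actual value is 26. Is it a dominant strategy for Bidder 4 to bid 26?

No

Consider the case where Bidder 1 bids 2, Bidder 2 bids 2 and Bidder 3 bids 2.
Truthful bid 26: wins, pays 26, utility 26 - 26 = 0.
Bid 8 instead: wins, pays 8, utility 26 - 8 = 18.
Since 18 > 0, bidding 8 is strictly better here, so truthful bidding is not dominant.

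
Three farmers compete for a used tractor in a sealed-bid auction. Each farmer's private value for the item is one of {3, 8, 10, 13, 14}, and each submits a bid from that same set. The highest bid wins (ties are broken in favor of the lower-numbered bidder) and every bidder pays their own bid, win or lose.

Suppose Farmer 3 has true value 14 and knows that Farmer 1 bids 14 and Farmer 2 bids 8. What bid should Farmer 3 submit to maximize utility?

Bid 3: loses but pays 3, utility -3.
Bid 8: loses but pays 8, utility -8.
Bid 10: loses but pays 10, utility -10.
Bid 13: loses but pays 13, utility -13.
Bid 14: loses but pays 14, utility -14.
The best choice is 3 with utility -3.

3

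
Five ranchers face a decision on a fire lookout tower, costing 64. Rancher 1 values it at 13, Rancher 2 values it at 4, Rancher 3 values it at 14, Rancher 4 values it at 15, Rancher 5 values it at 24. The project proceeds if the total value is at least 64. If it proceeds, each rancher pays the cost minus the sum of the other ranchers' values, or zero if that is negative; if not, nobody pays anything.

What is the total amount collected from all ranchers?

42

Total value 70 ≥ cost 64, so it is built.
Rancher 1: others sum to 57; max(0, 64 - 57) = 7.
Rancher 2: others sum to 66; max(0, 64 - 66) = 0.
Rancher 3: others sum to 56; max(0, 64 - 56) = 8.
Rancher 4: others sum to 55; max(0, 64 - 55) = 9.
Rancher 5: others sum to 46; max(0, 64 - 46) = 18.
Total collected = 7 + 0 + 8 + 9 + 18 = 42.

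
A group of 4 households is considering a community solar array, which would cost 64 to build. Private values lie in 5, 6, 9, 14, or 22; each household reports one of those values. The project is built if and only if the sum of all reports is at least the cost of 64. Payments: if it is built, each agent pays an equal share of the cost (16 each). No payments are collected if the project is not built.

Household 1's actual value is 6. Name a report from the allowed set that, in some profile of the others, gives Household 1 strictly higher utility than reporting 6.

5

Suppose Household 2 reports 14, Household 3 reports 22 and Household 4 reports 22.
Report 6: project built, pays 16, utility 6 - 16 = -10.
Report 5: project not built, utility 0.
So reporting 5 beats truth here (0 > -10).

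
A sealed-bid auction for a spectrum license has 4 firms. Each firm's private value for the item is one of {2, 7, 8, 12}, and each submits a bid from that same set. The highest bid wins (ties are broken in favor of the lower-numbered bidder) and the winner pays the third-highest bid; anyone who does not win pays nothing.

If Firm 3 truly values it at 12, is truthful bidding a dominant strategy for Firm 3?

Check each profile of the others' bids and compare truth against every alternative bid.
Others bid (2, 2, 12): truth gives 10, best alternative gives 0.
Others bid (2, 8, 2): truth gives 10, best alternative gives 0.
Others bid (8, 2, 2): truth gives 10, best alternative gives 0.
Others bid (2, 7, 12): truth gives 5, best alternative gives 0.
Others bid (2, 8, 7): truth gives 5, best alternative gives 0.
Others bid (7, 2, 12): truth gives 5, best alternative gives 0.
(Remaining 58 profiles checked similarly; truth is weakly best in each.)
In every case the truthful bid is at least as good as any alternative, so it is a dominant strategy.

Yes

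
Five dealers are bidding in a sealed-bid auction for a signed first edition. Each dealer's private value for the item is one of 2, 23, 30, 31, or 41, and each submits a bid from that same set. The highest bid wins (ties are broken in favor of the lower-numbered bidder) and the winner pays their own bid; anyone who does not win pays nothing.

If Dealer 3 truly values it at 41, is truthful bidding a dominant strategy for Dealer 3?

Consider the case where Dealer 1 bids 2, Dealer 2 bids 2, Dealer 4 bids 2 and Dealer 5 bids 2.
Truthful bid 41: wins, pays 41, utility 41 - 41 = 0.
Bid 23 instead: wins, pays 23, utility 41 - 23 = 18.
Since 18 > 0, bidding 23 is strictly better here, so truthful bidding is not dominant.

No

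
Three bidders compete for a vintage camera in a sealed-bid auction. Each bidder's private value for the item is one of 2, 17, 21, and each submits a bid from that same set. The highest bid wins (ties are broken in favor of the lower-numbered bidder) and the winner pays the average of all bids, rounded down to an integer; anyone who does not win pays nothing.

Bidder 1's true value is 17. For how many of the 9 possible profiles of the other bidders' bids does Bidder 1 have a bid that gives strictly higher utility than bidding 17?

3

Others bid (2, 2): truth gives 10; bid 2 gives 15 > 10. Violating.
Others bid (2, 21): truth gives 0; bid 21 gives 3 > 0. Violating.
Others bid (21, 2): truth gives 0; bid 21 gives 3 > 0. Violating.
Others bid (2, 17): truth gives 5; no alternative beats it.
Others bid (17, 2): truth gives 5; no alternative beats it.
(Checking all 9 profiles: 3 have a profitable deviation, 6 do not.)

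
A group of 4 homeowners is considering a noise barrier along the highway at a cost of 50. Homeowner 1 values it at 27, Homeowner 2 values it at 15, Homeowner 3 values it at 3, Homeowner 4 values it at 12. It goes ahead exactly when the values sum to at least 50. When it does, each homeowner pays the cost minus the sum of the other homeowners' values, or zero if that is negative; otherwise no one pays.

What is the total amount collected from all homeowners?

33

Total value 57 ≥ cost 50, so it is built.
Homeowner 1: others sum to 30; max(0, 50 - 30) = 20.
Homeowner 2: others sum to 42; max(0, 50 - 42) = 8.
Homeowner 3: others sum to 54; max(0, 50 - 54) = 0.
Homeowner 4: others sum to 45; max(0, 50 - 45) = 5.
Total collected = 20 + 8 + 0 + 5 = 33.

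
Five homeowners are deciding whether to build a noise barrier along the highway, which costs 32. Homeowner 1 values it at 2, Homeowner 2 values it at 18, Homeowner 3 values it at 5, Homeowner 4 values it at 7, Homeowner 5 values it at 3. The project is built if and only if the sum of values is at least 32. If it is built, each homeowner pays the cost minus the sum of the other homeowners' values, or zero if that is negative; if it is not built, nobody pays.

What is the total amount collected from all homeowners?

21

Total value 35 ≥ cost 32, so it is built.
Homeowner 1: others sum to 33; max(0, 32 - 33) = 0.
Homeowner 2: others sum to 17; max(0, 32 - 17) = 15.
Homeowner 3: others sum to 30; max(0, 32 - 30) = 2.
Homeowner 4: others sum to 28; max(0, 32 - 28) = 4.
Homeowner 5: others sum to 32; max(0, 32 - 32) = 0.
Total collected = 0 + 15 + 2 + 4 + 0 = 21.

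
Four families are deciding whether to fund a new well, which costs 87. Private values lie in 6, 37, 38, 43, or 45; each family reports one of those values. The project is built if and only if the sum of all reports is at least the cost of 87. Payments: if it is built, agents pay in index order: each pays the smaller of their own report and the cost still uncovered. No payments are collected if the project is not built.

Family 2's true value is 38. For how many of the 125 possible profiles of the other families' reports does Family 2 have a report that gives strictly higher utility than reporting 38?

121

Others report (6, 6, 38): truth gives 0; report 37 gives 1 > 0. Violating.
Others report (6, 6, 43): truth gives 0; report 37 gives 1 > 0. Violating.
Others report (6, 6, 45): truth gives 0; report 37 gives 1 > 0. Violating.
Others report (6, 37, 37): truth gives 0; report 37 gives 1 > 0. Violating.
Others report (6, 6, 6): truth gives 0; no alternative beats it.
Others report (6, 6, 37): truth gives 0; no alternative beats it.
(Checking all 125 profiles: 121 have a profitable deviation, 4 do not.)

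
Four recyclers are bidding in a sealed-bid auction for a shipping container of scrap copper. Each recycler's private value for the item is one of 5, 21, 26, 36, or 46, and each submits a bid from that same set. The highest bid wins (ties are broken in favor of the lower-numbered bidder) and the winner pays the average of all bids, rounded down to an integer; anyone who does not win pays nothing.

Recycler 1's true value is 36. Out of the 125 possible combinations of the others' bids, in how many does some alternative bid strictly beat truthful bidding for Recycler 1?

60

Others bid (5, 5, 5): truth gives 24; bid 5 gives 31 > 24. Violating.
Others bid (5, 5, 21): truth gives 20; bid 21 gives 23 > 20. Violating.
Others bid (5, 5, 26): truth gives 18; bid 26 gives 21 > 18. Violating.
Others bid (5, 5, 46): truth gives 0; bid 46 gives 11 > 0. Violating.
Others bid (5, 5, 36): truth gives 16; no alternative beats it.
Others bid (5, 21, 36): truth gives 12; no alternative beats it.
(Checking all 125 profiles: 60 have a profitable deviation, 65 do not.)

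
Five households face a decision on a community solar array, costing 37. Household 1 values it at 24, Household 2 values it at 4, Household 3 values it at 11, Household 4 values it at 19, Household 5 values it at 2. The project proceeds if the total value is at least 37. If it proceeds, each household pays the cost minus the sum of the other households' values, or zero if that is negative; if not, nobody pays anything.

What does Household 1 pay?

Total value 60 ≥ cost 37, so the project is built.
The other households' values sum to 36.
Cost minus that sum is 37 - 36 = 1.

1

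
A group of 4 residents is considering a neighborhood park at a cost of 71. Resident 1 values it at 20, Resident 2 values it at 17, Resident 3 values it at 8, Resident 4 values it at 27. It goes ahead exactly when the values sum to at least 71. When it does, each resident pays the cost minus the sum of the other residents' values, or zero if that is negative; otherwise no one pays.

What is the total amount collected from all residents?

68

Total value 72 ≥ cost 71, so it is built.
Resident 1: others sum to 52; max(0, 71 - 52) = 19.
Resident 2: others sum to 55; max(0, 71 - 55) = 16.
Resident 3: others sum to 64; max(0, 71 - 64) = 7.
Resident 4: others sum to 45; max(0, 71 - 45) = 26.
Total collected = 19 + 16 + 7 + 26 = 68.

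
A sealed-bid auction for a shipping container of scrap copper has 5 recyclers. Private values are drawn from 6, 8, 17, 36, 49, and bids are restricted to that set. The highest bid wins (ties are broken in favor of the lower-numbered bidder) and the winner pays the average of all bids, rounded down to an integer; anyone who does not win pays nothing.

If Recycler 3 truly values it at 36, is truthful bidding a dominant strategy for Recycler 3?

Consider the case where Recycler 1 bids 6, Recycler 2 bids 6, Recycler 4 bids 6 and Recycler 5 bids 6.
Truthful bid 36: wins, pays 12, utility 36 - 12 = 24.
Bid 8 instead: wins, pays 6, utility 36 - 6 = 30.
Since 30 > 24, bidding 8 is strictly better here, so truthful bidding is not dominant.

No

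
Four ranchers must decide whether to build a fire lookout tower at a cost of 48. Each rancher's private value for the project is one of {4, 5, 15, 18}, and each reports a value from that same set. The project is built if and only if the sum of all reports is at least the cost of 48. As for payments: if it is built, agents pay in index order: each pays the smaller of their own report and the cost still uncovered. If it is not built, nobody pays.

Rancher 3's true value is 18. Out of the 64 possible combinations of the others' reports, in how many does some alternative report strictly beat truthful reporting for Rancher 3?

26

Others report (4, 15, 15): truth gives 0; report 15 gives 3 > 0. Violating.
Others report (4, 15, 18): truth gives 0; report 15 gives 3 > 0. Violating.
Others report (4, 18, 15): truth gives 0; report 15 gives 3 > 0. Violating.
Others report (4, 18, 18): truth gives 0; report 15 gives 3 > 0. Violating.
Others report (4, 4, 4): truth gives 0; no alternative beats it.
Others report (4, 4, 5): truth gives 0; no alternative beats it.
(Checking all 64 profiles: 26 have a profitable deviation, 38 do not.)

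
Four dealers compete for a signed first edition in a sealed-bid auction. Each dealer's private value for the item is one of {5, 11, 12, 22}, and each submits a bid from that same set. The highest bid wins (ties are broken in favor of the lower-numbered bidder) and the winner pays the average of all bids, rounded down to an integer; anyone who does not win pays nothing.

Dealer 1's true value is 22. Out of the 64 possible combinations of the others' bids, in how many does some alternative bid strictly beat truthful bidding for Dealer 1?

Others bid (5, 5, 5): truth gives 13; bid 5 gives 17 > 13. Violating.
Others bid (5, 5, 11): truth gives 12; bid 11 gives 14 > 12. Violating.
Others bid (5, 5, 12): truth gives 11; bid 12 gives 14 > 11. Violating.
Others bid (5, 11, 5): truth gives 12; bid 11 gives 14 > 12. Violating.
Others bid (5, 5, 22): truth gives 9; no alternative beats it.
Others bid (5, 11, 22): truth gives 7; no alternative beats it.
(Checking all 64 profiles: 27 have a profitable deviation, 37 do not.)

27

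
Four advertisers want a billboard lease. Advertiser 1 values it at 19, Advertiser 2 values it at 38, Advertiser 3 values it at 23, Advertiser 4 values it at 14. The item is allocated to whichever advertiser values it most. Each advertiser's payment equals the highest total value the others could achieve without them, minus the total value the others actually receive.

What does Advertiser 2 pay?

Advertiser 2 has the highest value and receives the item.
Without Advertiser 2, the item would go to the next-highest value, 23, so the others could achieve 23.
With Advertiser 2 present and winning, the others receive nothing, so their total is 0.
Payment = 23 - 0 = 23.

23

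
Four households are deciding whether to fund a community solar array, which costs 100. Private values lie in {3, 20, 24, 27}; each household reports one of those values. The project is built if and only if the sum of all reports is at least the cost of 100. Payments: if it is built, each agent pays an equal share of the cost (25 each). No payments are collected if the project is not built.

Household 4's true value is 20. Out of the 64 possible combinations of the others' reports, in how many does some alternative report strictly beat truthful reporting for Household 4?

Others report (27, 27, 27): truth gives -5; report 3 gives 0 > -5. Violating.
Others report (3, 3, 3): truth gives 0; no alternative beats it.
Others report (3, 3, 20): truth gives 0; no alternative beats it.
(Checking all 64 profiles: 1 has a profitable deviation, 63 do not.)

1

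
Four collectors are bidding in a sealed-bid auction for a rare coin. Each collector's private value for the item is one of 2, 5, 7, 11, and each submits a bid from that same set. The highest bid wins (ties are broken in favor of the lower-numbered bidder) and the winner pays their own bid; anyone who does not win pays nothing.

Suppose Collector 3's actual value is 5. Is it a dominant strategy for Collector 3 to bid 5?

Yes

Check each profile of the others' bids and compare truth against every alternative bid.
Others bid (2, 2, 2): truth gives 0, best alternative gives 0.
Others bid (2, 2, 5): truth gives 0, best alternative gives 0.
Others bid (2, 2, 7): truth gives 0, best alternative gives 0.
Others bid (2, 2, 11): truth gives 0, best alternative gives 0.
Others bid (2, 5, 2): truth gives 0, best alternative gives 0.
Others bid (2, 5, 5): truth gives 0, best alternative gives 0.
(Remaining 58 profiles checked similarly; truth is weakly best in each.)
In every case the truthful bid is at least as good as any alternative, so it is a dominant strategy.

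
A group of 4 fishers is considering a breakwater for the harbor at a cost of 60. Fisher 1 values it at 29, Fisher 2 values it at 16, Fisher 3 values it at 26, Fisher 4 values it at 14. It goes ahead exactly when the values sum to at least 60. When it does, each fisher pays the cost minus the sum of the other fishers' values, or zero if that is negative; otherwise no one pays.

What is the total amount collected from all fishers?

5

Total value 85 ≥ cost 60, so it is built.
Fisher 1: others sum to 56; max(0, 60 - 56) = 4.
Fisher 2: others sum to 69; max(0, 60 - 69) = 0.
Fisher 3: others sum to 59; max(0, 60 - 59) = 1.
Fisher 4: others sum to 71; max(0, 60 - 71) = 0.
Total collected = 4 + 0 + 1 + 0 = 5.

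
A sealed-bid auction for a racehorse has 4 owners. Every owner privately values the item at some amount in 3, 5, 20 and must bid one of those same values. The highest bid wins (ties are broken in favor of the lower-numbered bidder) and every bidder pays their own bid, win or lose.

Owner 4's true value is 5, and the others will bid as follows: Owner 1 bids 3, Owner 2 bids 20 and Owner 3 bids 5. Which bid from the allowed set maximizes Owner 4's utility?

Bid 3: loses but pays 3, utility -3.
Bid 5: loses but pays 5, utility -5.
Bid 20: loses but pays 20, utility -20.
The best choice is 3 with utility -3.

3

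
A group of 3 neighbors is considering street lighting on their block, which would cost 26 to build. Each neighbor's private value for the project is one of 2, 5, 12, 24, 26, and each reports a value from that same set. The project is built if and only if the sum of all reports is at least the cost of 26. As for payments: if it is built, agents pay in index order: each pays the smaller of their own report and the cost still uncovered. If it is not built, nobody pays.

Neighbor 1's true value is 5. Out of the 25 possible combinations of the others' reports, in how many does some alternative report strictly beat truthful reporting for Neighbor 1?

Others report (2, 24): truth gives 0; report 2 gives 3 > 0. Violating.
Others report (2, 26): truth gives 0; report 2 gives 3 > 0. Violating.
Others report (5, 24): truth gives 0; report 2 gives 3 > 0. Violating.
Others report (5, 26): truth gives 0; report 2 gives 3 > 0. Violating.
Others report (2, 2): truth gives 0; no alternative beats it.
Others report (2, 5): truth gives 0; no alternative beats it.
(Checking all 25 profiles: 17 have a profitable deviation, 8 do not.)

17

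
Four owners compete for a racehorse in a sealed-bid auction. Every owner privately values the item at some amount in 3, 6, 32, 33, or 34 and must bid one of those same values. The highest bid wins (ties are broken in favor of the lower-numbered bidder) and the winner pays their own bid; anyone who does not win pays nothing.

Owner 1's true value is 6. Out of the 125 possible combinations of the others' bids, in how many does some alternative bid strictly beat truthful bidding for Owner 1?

Others bid (3, 3, 3): truth gives 0; bid 3 gives 3 > 0. Violating.
Others bid (3, 3, 6): truth gives 0; no alternative beats it.
Others bid (3, 3, 32): truth gives 0; no alternative beats it.
(Checking all 125 profiles: 1 has a profitable deviation, 124 do not.)

1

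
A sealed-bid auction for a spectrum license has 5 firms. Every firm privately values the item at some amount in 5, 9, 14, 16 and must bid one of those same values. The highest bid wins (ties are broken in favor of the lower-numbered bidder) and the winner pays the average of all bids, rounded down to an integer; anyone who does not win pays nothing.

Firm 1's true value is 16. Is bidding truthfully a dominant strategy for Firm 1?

No

Consider the case where Firm 2 bids 5, Firm 3 bids 5, Firm 4 bids 5 and Firm 5 bids 5.
Truthful bid 16: wins, pays 7, utility 16 - 7 = 9.
Bid 5 instead: wins, pays 5, utility 16 - 5 = 11.
Since 11 > 9, bidding 5 is strictly better here, so truthful bidding is not dominant.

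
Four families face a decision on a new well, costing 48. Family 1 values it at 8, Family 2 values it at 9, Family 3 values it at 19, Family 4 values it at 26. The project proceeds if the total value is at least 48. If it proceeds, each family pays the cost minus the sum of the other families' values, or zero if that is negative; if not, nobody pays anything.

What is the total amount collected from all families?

Total value 62 ≥ cost 48, so it is built.
Family 1: others sum to 54; max(0, 48 - 54) = 0.
Family 2: others sum to 53; max(0, 48 - 53) = 0.
Family 3: others sum to 43; max(0, 48 - 43) = 5.
Family 4: others sum to 36; max(0, 48 - 36) = 12.
Total collected = 0 + 0 + 5 + 12 = 17.

17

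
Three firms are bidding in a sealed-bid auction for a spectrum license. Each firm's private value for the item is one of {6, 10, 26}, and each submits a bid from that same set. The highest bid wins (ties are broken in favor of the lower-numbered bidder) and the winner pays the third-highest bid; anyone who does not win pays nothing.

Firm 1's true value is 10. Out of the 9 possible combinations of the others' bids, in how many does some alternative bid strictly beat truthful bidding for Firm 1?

Others bid (6, 26): truth gives 0; bid 26 gives 4 > 0. Violating.
Others bid (26, 6): truth gives 0; bid 26 gives 4 > 0. Violating.
Others bid (6, 6): truth gives 4; no alternative beats it.
Others bid (6, 10): truth gives 4; no alternative beats it.
(Checking all 9 profiles: 2 have a profitable deviation, 7 do not.)

2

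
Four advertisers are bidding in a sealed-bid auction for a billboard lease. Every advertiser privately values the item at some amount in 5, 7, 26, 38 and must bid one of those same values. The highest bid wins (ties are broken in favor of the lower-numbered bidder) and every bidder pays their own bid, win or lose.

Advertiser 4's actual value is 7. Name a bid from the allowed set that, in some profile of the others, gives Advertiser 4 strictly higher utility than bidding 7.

5

Suppose Advertiser 1 bids 5, Advertiser 2 bids 5 and Advertiser 3 bids 7.
Bid 7: loses but pays 7, utility -7.
Bid 5: loses but pays 5, utility -5.
So bidding 5 beats truth here (-5 > -7).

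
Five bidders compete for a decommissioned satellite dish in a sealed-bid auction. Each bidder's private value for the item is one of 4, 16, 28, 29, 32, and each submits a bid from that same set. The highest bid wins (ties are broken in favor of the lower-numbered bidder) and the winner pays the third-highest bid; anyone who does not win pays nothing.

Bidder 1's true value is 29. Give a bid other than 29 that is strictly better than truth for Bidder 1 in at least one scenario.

32

Suppose Bidder 2 bids 4, Bidder 3 bids 4, Bidder 4 bids 4 and Bidder 5 bids 32.
Bid 29: loses, pays 0, utility 0.
Bid 32: wins, pays 4, utility 29 - 4 = 25.
So bidding 32 beats truth here (25 > 0).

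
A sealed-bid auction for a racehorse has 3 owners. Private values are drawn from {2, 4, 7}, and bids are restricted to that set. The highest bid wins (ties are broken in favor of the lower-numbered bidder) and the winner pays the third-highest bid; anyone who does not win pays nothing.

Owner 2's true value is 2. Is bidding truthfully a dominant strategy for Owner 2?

Check each profile of the others' bids and compare truth against every alternative bid.
Others bid (2, 2): truth gives 0, best alternative gives 0.
Others bid (2, 4): truth gives 0, best alternative gives 0.
Others bid (2, 7): truth gives 0, best alternative gives 0.
Others bid (4, 2): truth gives 0, best alternative gives 0.
Others bid (4, 4): truth gives 0, best alternative gives 0.
Others bid (4, 7): truth gives 0, best alternative gives 0.
(Remaining 3 profiles checked similarly; truth is weakly best in each.)
In every case the truthful bid is at least as good as any alternative, so it is a dominant strategy.

Yes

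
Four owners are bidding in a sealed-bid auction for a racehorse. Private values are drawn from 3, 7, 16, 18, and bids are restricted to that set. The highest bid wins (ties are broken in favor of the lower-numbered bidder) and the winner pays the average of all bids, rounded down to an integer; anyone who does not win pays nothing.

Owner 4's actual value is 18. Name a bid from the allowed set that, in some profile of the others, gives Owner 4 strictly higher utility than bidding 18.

7

Suppose Owner 1 bids 3, Owner 2 bids 3 and Owner 3 bids 3.
Bid 18: wins, pays 6, utility 18 - 6 = 12.
Bid 7: wins, pays 4, utility 18 - 4 = 14.
So bidding 7 beats truth here (14 > 12).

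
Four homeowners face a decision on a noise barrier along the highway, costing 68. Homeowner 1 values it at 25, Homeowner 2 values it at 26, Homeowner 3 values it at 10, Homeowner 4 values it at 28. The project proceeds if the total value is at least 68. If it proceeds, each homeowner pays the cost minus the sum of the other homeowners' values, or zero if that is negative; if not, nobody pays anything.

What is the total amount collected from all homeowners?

Total value 89 ≥ cost 68, so it is built.
Homeowner 1: others sum to 64; max(0, 68 - 64) = 4.
Homeowner 2: others sum to 63; max(0, 68 - 63) = 5.
Homeowner 3: others sum to 79; max(0, 68 - 79) = 0.
Homeowner 4: others sum to 61; max(0, 68 - 61) = 7.
Total collected = 4 + 5 + 0 + 7 = 16.

16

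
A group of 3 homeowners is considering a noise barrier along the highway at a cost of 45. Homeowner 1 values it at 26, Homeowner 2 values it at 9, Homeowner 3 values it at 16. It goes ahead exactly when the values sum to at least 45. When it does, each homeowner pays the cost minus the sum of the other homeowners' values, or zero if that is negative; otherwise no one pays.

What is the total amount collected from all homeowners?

Total value 51 ≥ cost 45, so it is built.
Homeowner 1: others sum to 25; max(0, 45 - 25) = 20.
Homeowner 2: others sum to 42; max(0, 45 - 42) = 3.
Homeowner 3: others sum to 35; max(0, 45 - 35) = 10.
Total collected = 20 + 3 + 10 = 33.

33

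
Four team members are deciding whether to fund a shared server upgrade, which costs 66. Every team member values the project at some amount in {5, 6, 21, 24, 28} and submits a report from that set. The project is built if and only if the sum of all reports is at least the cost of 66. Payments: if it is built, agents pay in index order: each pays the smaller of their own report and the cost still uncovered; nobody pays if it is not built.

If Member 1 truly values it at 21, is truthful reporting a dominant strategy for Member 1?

No

Consider the case where Member 2 reports 5, Member 3 reports 28 and Member 4 reports 28.
Truthful report 21: project built, pays 21, utility 21 - 21 = 0.
Report 5 instead: project built, pays 5, utility 21 - 5 = 16.
Since 16 > 0, reporting 5 is strictly better here, so truthful reporting is not dominant.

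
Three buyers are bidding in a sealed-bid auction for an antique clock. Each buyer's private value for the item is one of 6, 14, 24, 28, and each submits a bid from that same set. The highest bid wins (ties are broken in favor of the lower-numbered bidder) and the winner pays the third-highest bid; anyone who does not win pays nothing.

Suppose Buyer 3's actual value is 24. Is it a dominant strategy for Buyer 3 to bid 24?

Consider the case where Buyer 1 bids 6 and Buyer 2 bids 24.
Truthful bid 24: loses, pays 0, utility 0.
Bid 28 instead: wins, pays 6, utility 24 - 6 = 18.
Since 18 > 0, bidding 28 is strictly better here, so truthful bidding is not dominant.

No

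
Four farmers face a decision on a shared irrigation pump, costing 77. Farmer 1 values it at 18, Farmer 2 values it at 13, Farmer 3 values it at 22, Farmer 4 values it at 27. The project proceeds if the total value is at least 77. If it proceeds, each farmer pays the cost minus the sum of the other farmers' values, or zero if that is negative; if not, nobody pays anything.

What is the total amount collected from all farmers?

68

Total value 80 ≥ cost 77, so it is built.
Farmer 1: others sum to 62; max(0, 77 - 62) = 15.
Farmer 2: others sum to 67; max(0, 77 - 67) = 10.
Farmer 3: others sum to 58; max(0, 77 - 58) = 19.
Farmer 4: others sum to 53; max(0, 77 - 53) = 24.
Total collected = 15 + 10 + 19 + 24 = 68.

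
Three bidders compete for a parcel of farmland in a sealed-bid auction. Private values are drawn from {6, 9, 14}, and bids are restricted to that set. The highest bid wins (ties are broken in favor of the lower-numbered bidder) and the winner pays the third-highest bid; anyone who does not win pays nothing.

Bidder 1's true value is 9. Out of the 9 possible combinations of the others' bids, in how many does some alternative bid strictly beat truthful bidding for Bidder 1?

2

Others bid (6, 14): truth gives 0; bid 14 gives 3 > 0. Violating.
Others bid (14, 6): truth gives 0; bid 14 gives 3 > 0. Violating.
Others bid (6, 6): truth gives 3; no alternative beats it.
Others bid (6, 9): truth gives 3; no alternative beats it.
(Checking all 9 profiles: 2 have a profitable deviation, 7 do not.)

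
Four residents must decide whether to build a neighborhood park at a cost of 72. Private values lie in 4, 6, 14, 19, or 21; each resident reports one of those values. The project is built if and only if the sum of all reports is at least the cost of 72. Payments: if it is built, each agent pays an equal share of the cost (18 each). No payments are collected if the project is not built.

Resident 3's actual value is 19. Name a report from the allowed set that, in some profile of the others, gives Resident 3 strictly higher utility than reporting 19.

21

Suppose Resident 1 reports 14, Resident 2 reports 19 and Resident 4 reports 19.
Report 19: project not built, utility 0.
Report 21: project built, pays 18, utility 19 - 18 = 1.
So reporting 21 beats truth here (1 > 0).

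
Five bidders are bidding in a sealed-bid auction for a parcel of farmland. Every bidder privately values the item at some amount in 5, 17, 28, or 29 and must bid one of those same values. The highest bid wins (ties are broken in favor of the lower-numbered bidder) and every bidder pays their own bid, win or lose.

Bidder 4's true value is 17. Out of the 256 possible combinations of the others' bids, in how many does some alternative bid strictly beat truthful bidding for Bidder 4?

254

Others bid (5, 5, 5, 28): truth gives -17; bid 5 gives -5 > -17. Violating.
Others bid (5, 5, 5, 29): truth gives -17; bid 5 gives -5 > -17. Violating.
Others bid (5, 5, 17, 5): truth gives -17; bid 5 gives -5 > -17. Violating.
Others bid (5, 5, 17, 17): truth gives -17; bid 5 gives -5 > -17. Violating.
Others bid (5, 5, 5, 5): truth gives 0; no alternative beats it.
Others bid (5, 5, 5, 17): truth gives 0; no alternative beats it.
(Checking all 256 profiles: 254 have a profitable deviation, 2 do not.)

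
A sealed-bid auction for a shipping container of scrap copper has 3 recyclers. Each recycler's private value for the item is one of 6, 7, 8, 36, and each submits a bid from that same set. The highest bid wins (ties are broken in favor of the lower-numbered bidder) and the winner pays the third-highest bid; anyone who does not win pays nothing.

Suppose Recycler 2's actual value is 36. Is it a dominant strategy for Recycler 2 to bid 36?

Check each profile of the others' bids and compare truth against every alternative bid.
Others bid (6, 36): truth gives 30, best alternative gives 0.
Others bid (8, 6): truth gives 30, best alternative gives 0.
Others bid (7, 36): truth gives 29, best alternative gives 0.
Others bid (8, 7): truth gives 29, best alternative gives 0.
Others bid (8, 8): truth gives 28, best alternative gives 0.
Others bid (8, 36): truth gives 28, best alternative gives 0.
(Remaining 10 profiles checked similarly; truth is weakly best in each.)
In every case the truthful bid is at least as good as any alternative, so it is a dominant strategy.

Yes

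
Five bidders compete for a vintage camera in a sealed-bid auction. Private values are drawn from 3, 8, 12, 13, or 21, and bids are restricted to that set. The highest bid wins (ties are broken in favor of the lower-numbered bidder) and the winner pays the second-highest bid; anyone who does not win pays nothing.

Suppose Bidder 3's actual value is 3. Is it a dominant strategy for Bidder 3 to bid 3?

Check each profile of the others' bids and compare truth against every alternative bid.
Others bid (3, 3, 3, 8): truth gives 0, best alternative gives -5.
Others bid (3, 3, 8, 3): truth gives 0, best alternative gives -5.
Others bid (3, 3, 8, 8): truth gives 0, best alternative gives -5.
Others bid (3, 3, 3, 3): truth gives 0, best alternative gives 0.
Others bid (3, 3, 3, 12): truth gives 0, best alternative gives 0.
Others bid (3, 3, 3, 13): truth gives 0, best alternative gives 0.
(Remaining 619 profiles checked similarly; truth is weakly best in each.)
In every case the truthful bid is at least as good as any alternative, so it is a dominant strategy.

Yes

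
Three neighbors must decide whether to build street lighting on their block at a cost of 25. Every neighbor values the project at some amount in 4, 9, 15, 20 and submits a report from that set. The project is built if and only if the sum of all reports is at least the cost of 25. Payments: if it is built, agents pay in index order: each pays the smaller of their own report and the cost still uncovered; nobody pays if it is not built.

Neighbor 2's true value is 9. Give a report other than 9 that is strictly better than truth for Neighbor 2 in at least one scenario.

Suppose Neighbor 1 reports 4 and Neighbor 3 reports 20.
Report 9: project built, pays 9, utility 9 - 9 = 0.
Report 4: project built, pays 4, utility 9 - 4 = 5.
So reporting 4 beats truth here (5 > 0).

4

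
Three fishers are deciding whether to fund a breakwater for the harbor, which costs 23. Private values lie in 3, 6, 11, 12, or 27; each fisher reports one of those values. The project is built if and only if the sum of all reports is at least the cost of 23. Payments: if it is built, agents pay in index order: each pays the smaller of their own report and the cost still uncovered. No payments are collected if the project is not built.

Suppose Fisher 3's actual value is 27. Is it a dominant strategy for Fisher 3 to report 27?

Check each profile of the others' reports and compare truth against every alternative report.
Others report (3, 6): truth gives 13, best alternative gives 0.
Others report (6, 3): truth gives 13, best alternative gives 0.
Others report (3, 3): truth gives 10, best alternative gives 0.
Others report (3, 27): truth gives 27, best alternative gives 27.
Others report (6, 27): truth gives 27, best alternative gives 27.
Others report (11, 12): truth gives 27, best alternative gives 27.
(Remaining 19 profiles checked similarly; truth is weakly best in each.)
In every case the truthful report is at least as good as any alternative, so it is a dominant strategy.

Yes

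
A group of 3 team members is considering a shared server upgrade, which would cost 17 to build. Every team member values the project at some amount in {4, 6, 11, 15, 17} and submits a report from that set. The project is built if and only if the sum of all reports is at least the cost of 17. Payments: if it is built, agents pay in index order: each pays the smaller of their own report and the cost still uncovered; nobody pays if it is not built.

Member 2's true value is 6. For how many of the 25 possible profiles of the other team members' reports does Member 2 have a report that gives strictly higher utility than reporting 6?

Others report (4, 11): truth gives 0; report 4 gives 2 > 0. Violating.
Others report (4, 15): truth gives 0; report 4 gives 2 > 0. Violating.
Others report (4, 17): truth gives 0; report 4 gives 2 > 0. Violating.
Others report (6, 11): truth gives 0; report 4 gives 2 > 0. Violating.
Others report (4, 4): truth gives 0; no alternative beats it.
Others report (4, 6): truth gives 0; no alternative beats it.
(Checking all 25 profiles: 11 have a profitable deviation, 14 do not.)

11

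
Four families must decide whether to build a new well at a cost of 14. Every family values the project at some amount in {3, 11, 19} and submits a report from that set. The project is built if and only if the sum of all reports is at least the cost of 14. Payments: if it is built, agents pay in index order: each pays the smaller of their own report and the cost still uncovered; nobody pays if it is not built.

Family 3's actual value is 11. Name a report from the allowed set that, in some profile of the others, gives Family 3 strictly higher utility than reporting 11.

3

Suppose Family 1 reports 3, Family 2 reports 3 and Family 4 reports 11.
Report 11: project built, pays 8, utility 11 - 8 = 3.
Report 3: project built, pays 3, utility 11 - 3 = 8.
So reporting 3 beats truth here (8 > 3).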